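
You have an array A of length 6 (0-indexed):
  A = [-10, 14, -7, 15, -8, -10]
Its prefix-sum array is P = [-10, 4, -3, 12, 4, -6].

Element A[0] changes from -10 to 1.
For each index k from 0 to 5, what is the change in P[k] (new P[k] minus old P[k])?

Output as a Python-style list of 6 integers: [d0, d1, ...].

Answer: [11, 11, 11, 11, 11, 11]

Derivation:
Element change: A[0] -10 -> 1, delta = 11
For k < 0: P[k] unchanged, delta_P[k] = 0
For k >= 0: P[k] shifts by exactly 11
Delta array: [11, 11, 11, 11, 11, 11]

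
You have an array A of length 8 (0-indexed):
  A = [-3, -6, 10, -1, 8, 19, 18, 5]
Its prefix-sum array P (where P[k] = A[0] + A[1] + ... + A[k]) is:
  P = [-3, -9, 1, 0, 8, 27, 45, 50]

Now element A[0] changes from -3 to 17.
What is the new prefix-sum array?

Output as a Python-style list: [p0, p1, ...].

Answer: [17, 11, 21, 20, 28, 47, 65, 70]

Derivation:
Change: A[0] -3 -> 17, delta = 20
P[k] for k < 0: unchanged (A[0] not included)
P[k] for k >= 0: shift by delta = 20
  P[0] = -3 + 20 = 17
  P[1] = -9 + 20 = 11
  P[2] = 1 + 20 = 21
  P[3] = 0 + 20 = 20
  P[4] = 8 + 20 = 28
  P[5] = 27 + 20 = 47
  P[6] = 45 + 20 = 65
  P[7] = 50 + 20 = 70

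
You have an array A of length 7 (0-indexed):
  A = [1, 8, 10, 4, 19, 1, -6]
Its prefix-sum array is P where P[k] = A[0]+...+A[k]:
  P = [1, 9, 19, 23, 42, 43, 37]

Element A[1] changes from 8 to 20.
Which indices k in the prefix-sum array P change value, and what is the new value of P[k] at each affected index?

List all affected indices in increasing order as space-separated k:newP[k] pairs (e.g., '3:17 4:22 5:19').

Answer: 1:21 2:31 3:35 4:54 5:55 6:49

Derivation:
P[k] = A[0] + ... + A[k]
P[k] includes A[1] iff k >= 1
Affected indices: 1, 2, ..., 6; delta = 12
  P[1]: 9 + 12 = 21
  P[2]: 19 + 12 = 31
  P[3]: 23 + 12 = 35
  P[4]: 42 + 12 = 54
  P[5]: 43 + 12 = 55
  P[6]: 37 + 12 = 49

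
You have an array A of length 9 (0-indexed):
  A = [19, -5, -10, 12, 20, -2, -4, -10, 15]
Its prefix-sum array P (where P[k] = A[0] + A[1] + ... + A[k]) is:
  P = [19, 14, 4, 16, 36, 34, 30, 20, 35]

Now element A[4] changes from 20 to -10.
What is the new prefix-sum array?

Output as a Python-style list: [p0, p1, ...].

Answer: [19, 14, 4, 16, 6, 4, 0, -10, 5]

Derivation:
Change: A[4] 20 -> -10, delta = -30
P[k] for k < 4: unchanged (A[4] not included)
P[k] for k >= 4: shift by delta = -30
  P[0] = 19 + 0 = 19
  P[1] = 14 + 0 = 14
  P[2] = 4 + 0 = 4
  P[3] = 16 + 0 = 16
  P[4] = 36 + -30 = 6
  P[5] = 34 + -30 = 4
  P[6] = 30 + -30 = 0
  P[7] = 20 + -30 = -10
  P[8] = 35 + -30 = 5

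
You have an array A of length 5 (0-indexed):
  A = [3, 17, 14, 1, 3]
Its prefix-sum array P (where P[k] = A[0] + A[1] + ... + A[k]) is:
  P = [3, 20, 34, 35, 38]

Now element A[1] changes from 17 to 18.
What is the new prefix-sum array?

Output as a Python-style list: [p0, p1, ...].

Answer: [3, 21, 35, 36, 39]

Derivation:
Change: A[1] 17 -> 18, delta = 1
P[k] for k < 1: unchanged (A[1] not included)
P[k] for k >= 1: shift by delta = 1
  P[0] = 3 + 0 = 3
  P[1] = 20 + 1 = 21
  P[2] = 34 + 1 = 35
  P[3] = 35 + 1 = 36
  P[4] = 38 + 1 = 39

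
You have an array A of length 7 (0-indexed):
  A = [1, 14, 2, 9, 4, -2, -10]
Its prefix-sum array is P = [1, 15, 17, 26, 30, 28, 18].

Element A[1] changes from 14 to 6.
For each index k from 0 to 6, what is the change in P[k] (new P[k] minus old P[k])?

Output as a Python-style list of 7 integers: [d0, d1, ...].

Element change: A[1] 14 -> 6, delta = -8
For k < 1: P[k] unchanged, delta_P[k] = 0
For k >= 1: P[k] shifts by exactly -8
Delta array: [0, -8, -8, -8, -8, -8, -8]

Answer: [0, -8, -8, -8, -8, -8, -8]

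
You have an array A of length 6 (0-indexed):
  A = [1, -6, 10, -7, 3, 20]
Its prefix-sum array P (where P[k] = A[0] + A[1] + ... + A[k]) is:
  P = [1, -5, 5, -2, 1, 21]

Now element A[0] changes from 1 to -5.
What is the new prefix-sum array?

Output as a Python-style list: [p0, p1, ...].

Answer: [-5, -11, -1, -8, -5, 15]

Derivation:
Change: A[0] 1 -> -5, delta = -6
P[k] for k < 0: unchanged (A[0] not included)
P[k] for k >= 0: shift by delta = -6
  P[0] = 1 + -6 = -5
  P[1] = -5 + -6 = -11
  P[2] = 5 + -6 = -1
  P[3] = -2 + -6 = -8
  P[4] = 1 + -6 = -5
  P[5] = 21 + -6 = 15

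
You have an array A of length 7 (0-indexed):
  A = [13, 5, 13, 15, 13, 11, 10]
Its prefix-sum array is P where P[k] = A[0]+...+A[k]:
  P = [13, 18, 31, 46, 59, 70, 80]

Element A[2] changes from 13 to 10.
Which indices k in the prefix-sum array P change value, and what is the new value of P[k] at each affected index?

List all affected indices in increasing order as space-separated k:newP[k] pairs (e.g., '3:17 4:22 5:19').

P[k] = A[0] + ... + A[k]
P[k] includes A[2] iff k >= 2
Affected indices: 2, 3, ..., 6; delta = -3
  P[2]: 31 + -3 = 28
  P[3]: 46 + -3 = 43
  P[4]: 59 + -3 = 56
  P[5]: 70 + -3 = 67
  P[6]: 80 + -3 = 77

Answer: 2:28 3:43 4:56 5:67 6:77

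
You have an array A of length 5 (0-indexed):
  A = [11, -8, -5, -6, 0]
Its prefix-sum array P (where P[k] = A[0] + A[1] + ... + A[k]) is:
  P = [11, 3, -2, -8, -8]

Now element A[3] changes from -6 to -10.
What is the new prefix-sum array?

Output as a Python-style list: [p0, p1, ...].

Change: A[3] -6 -> -10, delta = -4
P[k] for k < 3: unchanged (A[3] not included)
P[k] for k >= 3: shift by delta = -4
  P[0] = 11 + 0 = 11
  P[1] = 3 + 0 = 3
  P[2] = -2 + 0 = -2
  P[3] = -8 + -4 = -12
  P[4] = -8 + -4 = -12

Answer: [11, 3, -2, -12, -12]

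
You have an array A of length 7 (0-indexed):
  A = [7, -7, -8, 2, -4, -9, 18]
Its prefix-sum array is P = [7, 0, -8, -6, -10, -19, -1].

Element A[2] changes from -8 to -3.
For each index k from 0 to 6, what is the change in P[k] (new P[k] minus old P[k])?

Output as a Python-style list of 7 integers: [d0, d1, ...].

Answer: [0, 0, 5, 5, 5, 5, 5]

Derivation:
Element change: A[2] -8 -> -3, delta = 5
For k < 2: P[k] unchanged, delta_P[k] = 0
For k >= 2: P[k] shifts by exactly 5
Delta array: [0, 0, 5, 5, 5, 5, 5]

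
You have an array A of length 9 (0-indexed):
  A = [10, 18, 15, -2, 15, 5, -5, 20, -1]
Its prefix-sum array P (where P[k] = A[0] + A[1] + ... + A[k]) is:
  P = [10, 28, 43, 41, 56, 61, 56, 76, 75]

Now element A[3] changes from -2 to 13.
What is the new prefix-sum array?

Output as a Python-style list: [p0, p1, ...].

Answer: [10, 28, 43, 56, 71, 76, 71, 91, 90]

Derivation:
Change: A[3] -2 -> 13, delta = 15
P[k] for k < 3: unchanged (A[3] not included)
P[k] for k >= 3: shift by delta = 15
  P[0] = 10 + 0 = 10
  P[1] = 28 + 0 = 28
  P[2] = 43 + 0 = 43
  P[3] = 41 + 15 = 56
  P[4] = 56 + 15 = 71
  P[5] = 61 + 15 = 76
  P[6] = 56 + 15 = 71
  P[7] = 76 + 15 = 91
  P[8] = 75 + 15 = 90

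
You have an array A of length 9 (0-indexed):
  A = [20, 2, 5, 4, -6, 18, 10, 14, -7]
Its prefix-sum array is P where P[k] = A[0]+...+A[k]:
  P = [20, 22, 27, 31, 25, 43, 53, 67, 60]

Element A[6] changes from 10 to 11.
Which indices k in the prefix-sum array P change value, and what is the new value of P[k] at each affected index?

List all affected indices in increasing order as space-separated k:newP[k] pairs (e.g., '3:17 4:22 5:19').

P[k] = A[0] + ... + A[k]
P[k] includes A[6] iff k >= 6
Affected indices: 6, 7, ..., 8; delta = 1
  P[6]: 53 + 1 = 54
  P[7]: 67 + 1 = 68
  P[8]: 60 + 1 = 61

Answer: 6:54 7:68 8:61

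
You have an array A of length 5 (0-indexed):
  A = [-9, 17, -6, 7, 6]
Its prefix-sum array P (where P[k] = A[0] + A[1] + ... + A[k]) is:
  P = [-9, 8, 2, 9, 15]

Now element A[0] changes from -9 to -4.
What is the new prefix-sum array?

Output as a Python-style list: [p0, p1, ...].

Answer: [-4, 13, 7, 14, 20]

Derivation:
Change: A[0] -9 -> -4, delta = 5
P[k] for k < 0: unchanged (A[0] not included)
P[k] for k >= 0: shift by delta = 5
  P[0] = -9 + 5 = -4
  P[1] = 8 + 5 = 13
  P[2] = 2 + 5 = 7
  P[3] = 9 + 5 = 14
  P[4] = 15 + 5 = 20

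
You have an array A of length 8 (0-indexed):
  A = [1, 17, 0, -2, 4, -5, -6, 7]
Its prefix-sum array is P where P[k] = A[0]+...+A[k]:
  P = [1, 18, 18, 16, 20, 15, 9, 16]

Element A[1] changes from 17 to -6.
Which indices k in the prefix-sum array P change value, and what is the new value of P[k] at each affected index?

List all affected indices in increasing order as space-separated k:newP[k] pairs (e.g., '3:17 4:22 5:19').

P[k] = A[0] + ... + A[k]
P[k] includes A[1] iff k >= 1
Affected indices: 1, 2, ..., 7; delta = -23
  P[1]: 18 + -23 = -5
  P[2]: 18 + -23 = -5
  P[3]: 16 + -23 = -7
  P[4]: 20 + -23 = -3
  P[5]: 15 + -23 = -8
  P[6]: 9 + -23 = -14
  P[7]: 16 + -23 = -7

Answer: 1:-5 2:-5 3:-7 4:-3 5:-8 6:-14 7:-7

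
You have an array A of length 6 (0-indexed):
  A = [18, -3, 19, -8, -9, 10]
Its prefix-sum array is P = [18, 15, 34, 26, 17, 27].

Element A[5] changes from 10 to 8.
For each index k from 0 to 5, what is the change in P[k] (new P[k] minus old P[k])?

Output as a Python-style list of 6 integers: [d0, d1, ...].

Answer: [0, 0, 0, 0, 0, -2]

Derivation:
Element change: A[5] 10 -> 8, delta = -2
For k < 5: P[k] unchanged, delta_P[k] = 0
For k >= 5: P[k] shifts by exactly -2
Delta array: [0, 0, 0, 0, 0, -2]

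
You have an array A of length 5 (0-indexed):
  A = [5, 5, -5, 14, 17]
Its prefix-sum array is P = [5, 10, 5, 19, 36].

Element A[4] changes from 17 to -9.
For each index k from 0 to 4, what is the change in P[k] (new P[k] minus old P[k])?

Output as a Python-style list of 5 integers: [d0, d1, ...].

Element change: A[4] 17 -> -9, delta = -26
For k < 4: P[k] unchanged, delta_P[k] = 0
For k >= 4: P[k] shifts by exactly -26
Delta array: [0, 0, 0, 0, -26]

Answer: [0, 0, 0, 0, -26]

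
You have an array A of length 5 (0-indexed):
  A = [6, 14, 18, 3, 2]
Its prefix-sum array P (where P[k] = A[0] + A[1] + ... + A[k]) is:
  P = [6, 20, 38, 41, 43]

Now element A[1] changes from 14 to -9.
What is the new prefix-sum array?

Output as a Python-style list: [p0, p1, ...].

Answer: [6, -3, 15, 18, 20]

Derivation:
Change: A[1] 14 -> -9, delta = -23
P[k] for k < 1: unchanged (A[1] not included)
P[k] for k >= 1: shift by delta = -23
  P[0] = 6 + 0 = 6
  P[1] = 20 + -23 = -3
  P[2] = 38 + -23 = 15
  P[3] = 41 + -23 = 18
  P[4] = 43 + -23 = 20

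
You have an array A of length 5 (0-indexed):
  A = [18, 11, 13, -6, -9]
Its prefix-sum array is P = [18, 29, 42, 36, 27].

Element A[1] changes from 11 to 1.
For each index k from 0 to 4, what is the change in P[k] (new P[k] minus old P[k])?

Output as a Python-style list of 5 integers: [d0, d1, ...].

Answer: [0, -10, -10, -10, -10]

Derivation:
Element change: A[1] 11 -> 1, delta = -10
For k < 1: P[k] unchanged, delta_P[k] = 0
For k >= 1: P[k] shifts by exactly -10
Delta array: [0, -10, -10, -10, -10]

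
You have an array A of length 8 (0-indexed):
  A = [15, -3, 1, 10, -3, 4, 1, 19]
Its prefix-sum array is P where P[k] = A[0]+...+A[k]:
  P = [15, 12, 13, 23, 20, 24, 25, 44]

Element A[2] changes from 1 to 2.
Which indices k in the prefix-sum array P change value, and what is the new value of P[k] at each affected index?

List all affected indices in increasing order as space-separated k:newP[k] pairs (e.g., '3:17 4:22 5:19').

Answer: 2:14 3:24 4:21 5:25 6:26 7:45

Derivation:
P[k] = A[0] + ... + A[k]
P[k] includes A[2] iff k >= 2
Affected indices: 2, 3, ..., 7; delta = 1
  P[2]: 13 + 1 = 14
  P[3]: 23 + 1 = 24
  P[4]: 20 + 1 = 21
  P[5]: 24 + 1 = 25
  P[6]: 25 + 1 = 26
  P[7]: 44 + 1 = 45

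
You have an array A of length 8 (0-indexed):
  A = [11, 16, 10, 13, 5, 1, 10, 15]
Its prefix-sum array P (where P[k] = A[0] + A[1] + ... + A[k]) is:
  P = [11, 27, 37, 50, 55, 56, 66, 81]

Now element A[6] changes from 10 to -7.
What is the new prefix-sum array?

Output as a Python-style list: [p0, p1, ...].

Answer: [11, 27, 37, 50, 55, 56, 49, 64]

Derivation:
Change: A[6] 10 -> -7, delta = -17
P[k] for k < 6: unchanged (A[6] not included)
P[k] for k >= 6: shift by delta = -17
  P[0] = 11 + 0 = 11
  P[1] = 27 + 0 = 27
  P[2] = 37 + 0 = 37
  P[3] = 50 + 0 = 50
  P[4] = 55 + 0 = 55
  P[5] = 56 + 0 = 56
  P[6] = 66 + -17 = 49
  P[7] = 81 + -17 = 64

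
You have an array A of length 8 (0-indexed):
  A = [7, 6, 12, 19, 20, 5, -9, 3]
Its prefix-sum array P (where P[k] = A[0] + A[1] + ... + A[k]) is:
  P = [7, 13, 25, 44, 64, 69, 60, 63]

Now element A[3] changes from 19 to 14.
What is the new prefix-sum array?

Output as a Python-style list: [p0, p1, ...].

Change: A[3] 19 -> 14, delta = -5
P[k] for k < 3: unchanged (A[3] not included)
P[k] for k >= 3: shift by delta = -5
  P[0] = 7 + 0 = 7
  P[1] = 13 + 0 = 13
  P[2] = 25 + 0 = 25
  P[3] = 44 + -5 = 39
  P[4] = 64 + -5 = 59
  P[5] = 69 + -5 = 64
  P[6] = 60 + -5 = 55
  P[7] = 63 + -5 = 58

Answer: [7, 13, 25, 39, 59, 64, 55, 58]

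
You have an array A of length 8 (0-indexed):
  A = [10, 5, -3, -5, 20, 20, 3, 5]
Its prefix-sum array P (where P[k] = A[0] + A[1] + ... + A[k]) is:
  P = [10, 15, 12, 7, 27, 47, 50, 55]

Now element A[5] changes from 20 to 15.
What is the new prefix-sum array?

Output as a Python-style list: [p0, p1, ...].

Change: A[5] 20 -> 15, delta = -5
P[k] for k < 5: unchanged (A[5] not included)
P[k] for k >= 5: shift by delta = -5
  P[0] = 10 + 0 = 10
  P[1] = 15 + 0 = 15
  P[2] = 12 + 0 = 12
  P[3] = 7 + 0 = 7
  P[4] = 27 + 0 = 27
  P[5] = 47 + -5 = 42
  P[6] = 50 + -5 = 45
  P[7] = 55 + -5 = 50

Answer: [10, 15, 12, 7, 27, 42, 45, 50]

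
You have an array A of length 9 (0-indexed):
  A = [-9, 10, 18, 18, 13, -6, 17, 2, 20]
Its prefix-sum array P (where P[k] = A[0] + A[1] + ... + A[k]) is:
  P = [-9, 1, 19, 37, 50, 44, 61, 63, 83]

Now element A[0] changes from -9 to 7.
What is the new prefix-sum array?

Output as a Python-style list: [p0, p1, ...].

Change: A[0] -9 -> 7, delta = 16
P[k] for k < 0: unchanged (A[0] not included)
P[k] for k >= 0: shift by delta = 16
  P[0] = -9 + 16 = 7
  P[1] = 1 + 16 = 17
  P[2] = 19 + 16 = 35
  P[3] = 37 + 16 = 53
  P[4] = 50 + 16 = 66
  P[5] = 44 + 16 = 60
  P[6] = 61 + 16 = 77
  P[7] = 63 + 16 = 79
  P[8] = 83 + 16 = 99

Answer: [7, 17, 35, 53, 66, 60, 77, 79, 99]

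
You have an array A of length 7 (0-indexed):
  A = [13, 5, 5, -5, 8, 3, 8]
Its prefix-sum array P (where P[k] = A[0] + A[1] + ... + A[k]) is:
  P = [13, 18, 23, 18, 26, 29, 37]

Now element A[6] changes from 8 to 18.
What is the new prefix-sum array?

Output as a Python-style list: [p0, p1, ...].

Change: A[6] 8 -> 18, delta = 10
P[k] for k < 6: unchanged (A[6] not included)
P[k] for k >= 6: shift by delta = 10
  P[0] = 13 + 0 = 13
  P[1] = 18 + 0 = 18
  P[2] = 23 + 0 = 23
  P[3] = 18 + 0 = 18
  P[4] = 26 + 0 = 26
  P[5] = 29 + 0 = 29
  P[6] = 37 + 10 = 47

Answer: [13, 18, 23, 18, 26, 29, 47]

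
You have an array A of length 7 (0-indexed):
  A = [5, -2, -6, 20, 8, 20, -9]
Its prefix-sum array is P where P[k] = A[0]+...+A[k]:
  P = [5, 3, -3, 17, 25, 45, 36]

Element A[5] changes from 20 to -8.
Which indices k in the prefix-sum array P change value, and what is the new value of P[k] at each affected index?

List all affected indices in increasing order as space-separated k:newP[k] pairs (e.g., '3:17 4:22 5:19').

Answer: 5:17 6:8

Derivation:
P[k] = A[0] + ... + A[k]
P[k] includes A[5] iff k >= 5
Affected indices: 5, 6, ..., 6; delta = -28
  P[5]: 45 + -28 = 17
  P[6]: 36 + -28 = 8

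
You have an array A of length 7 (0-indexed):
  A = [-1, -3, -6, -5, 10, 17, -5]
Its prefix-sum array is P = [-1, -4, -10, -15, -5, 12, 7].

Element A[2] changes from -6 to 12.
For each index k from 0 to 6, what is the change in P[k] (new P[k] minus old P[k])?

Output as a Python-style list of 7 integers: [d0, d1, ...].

Answer: [0, 0, 18, 18, 18, 18, 18]

Derivation:
Element change: A[2] -6 -> 12, delta = 18
For k < 2: P[k] unchanged, delta_P[k] = 0
For k >= 2: P[k] shifts by exactly 18
Delta array: [0, 0, 18, 18, 18, 18, 18]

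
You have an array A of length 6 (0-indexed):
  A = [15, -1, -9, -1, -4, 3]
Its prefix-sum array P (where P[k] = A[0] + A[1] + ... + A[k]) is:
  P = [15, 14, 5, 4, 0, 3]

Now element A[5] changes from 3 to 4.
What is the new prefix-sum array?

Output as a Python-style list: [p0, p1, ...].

Answer: [15, 14, 5, 4, 0, 4]

Derivation:
Change: A[5] 3 -> 4, delta = 1
P[k] for k < 5: unchanged (A[5] not included)
P[k] for k >= 5: shift by delta = 1
  P[0] = 15 + 0 = 15
  P[1] = 14 + 0 = 14
  P[2] = 5 + 0 = 5
  P[3] = 4 + 0 = 4
  P[4] = 0 + 0 = 0
  P[5] = 3 + 1 = 4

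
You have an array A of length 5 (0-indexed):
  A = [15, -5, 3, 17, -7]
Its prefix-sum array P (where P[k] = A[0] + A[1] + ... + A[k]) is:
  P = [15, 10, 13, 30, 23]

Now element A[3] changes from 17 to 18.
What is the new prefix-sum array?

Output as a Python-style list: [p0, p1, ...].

Answer: [15, 10, 13, 31, 24]

Derivation:
Change: A[3] 17 -> 18, delta = 1
P[k] for k < 3: unchanged (A[3] not included)
P[k] for k >= 3: shift by delta = 1
  P[0] = 15 + 0 = 15
  P[1] = 10 + 0 = 10
  P[2] = 13 + 0 = 13
  P[3] = 30 + 1 = 31
  P[4] = 23 + 1 = 24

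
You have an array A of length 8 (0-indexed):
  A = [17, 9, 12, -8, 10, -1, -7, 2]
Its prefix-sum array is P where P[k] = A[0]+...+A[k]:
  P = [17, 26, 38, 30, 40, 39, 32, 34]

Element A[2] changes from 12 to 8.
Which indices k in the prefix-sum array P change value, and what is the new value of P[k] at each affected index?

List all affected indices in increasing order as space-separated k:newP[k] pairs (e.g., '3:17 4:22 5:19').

P[k] = A[0] + ... + A[k]
P[k] includes A[2] iff k >= 2
Affected indices: 2, 3, ..., 7; delta = -4
  P[2]: 38 + -4 = 34
  P[3]: 30 + -4 = 26
  P[4]: 40 + -4 = 36
  P[5]: 39 + -4 = 35
  P[6]: 32 + -4 = 28
  P[7]: 34 + -4 = 30

Answer: 2:34 3:26 4:36 5:35 6:28 7:30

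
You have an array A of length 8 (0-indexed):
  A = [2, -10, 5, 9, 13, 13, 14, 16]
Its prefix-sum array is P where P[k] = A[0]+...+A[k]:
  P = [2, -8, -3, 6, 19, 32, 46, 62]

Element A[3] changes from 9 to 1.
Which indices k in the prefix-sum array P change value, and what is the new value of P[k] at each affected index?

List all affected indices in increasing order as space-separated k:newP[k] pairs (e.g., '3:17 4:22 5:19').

Answer: 3:-2 4:11 5:24 6:38 7:54

Derivation:
P[k] = A[0] + ... + A[k]
P[k] includes A[3] iff k >= 3
Affected indices: 3, 4, ..., 7; delta = -8
  P[3]: 6 + -8 = -2
  P[4]: 19 + -8 = 11
  P[5]: 32 + -8 = 24
  P[6]: 46 + -8 = 38
  P[7]: 62 + -8 = 54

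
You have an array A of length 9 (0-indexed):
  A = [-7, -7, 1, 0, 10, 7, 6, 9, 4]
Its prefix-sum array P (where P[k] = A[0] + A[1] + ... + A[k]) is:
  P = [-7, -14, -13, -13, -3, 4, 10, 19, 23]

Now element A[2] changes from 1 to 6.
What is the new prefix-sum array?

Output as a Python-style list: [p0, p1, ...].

Answer: [-7, -14, -8, -8, 2, 9, 15, 24, 28]

Derivation:
Change: A[2] 1 -> 6, delta = 5
P[k] for k < 2: unchanged (A[2] not included)
P[k] for k >= 2: shift by delta = 5
  P[0] = -7 + 0 = -7
  P[1] = -14 + 0 = -14
  P[2] = -13 + 5 = -8
  P[3] = -13 + 5 = -8
  P[4] = -3 + 5 = 2
  P[5] = 4 + 5 = 9
  P[6] = 10 + 5 = 15
  P[7] = 19 + 5 = 24
  P[8] = 23 + 5 = 28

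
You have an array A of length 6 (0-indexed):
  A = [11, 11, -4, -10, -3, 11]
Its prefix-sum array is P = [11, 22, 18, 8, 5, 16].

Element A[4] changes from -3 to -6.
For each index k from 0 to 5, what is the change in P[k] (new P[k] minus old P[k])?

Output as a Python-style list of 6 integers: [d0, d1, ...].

Element change: A[4] -3 -> -6, delta = -3
For k < 4: P[k] unchanged, delta_P[k] = 0
For k >= 4: P[k] shifts by exactly -3
Delta array: [0, 0, 0, 0, -3, -3]

Answer: [0, 0, 0, 0, -3, -3]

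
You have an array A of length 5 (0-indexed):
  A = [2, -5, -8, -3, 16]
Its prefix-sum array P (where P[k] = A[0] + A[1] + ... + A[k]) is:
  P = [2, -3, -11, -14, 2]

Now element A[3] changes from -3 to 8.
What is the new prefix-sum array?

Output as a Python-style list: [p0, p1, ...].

Answer: [2, -3, -11, -3, 13]

Derivation:
Change: A[3] -3 -> 8, delta = 11
P[k] for k < 3: unchanged (A[3] not included)
P[k] for k >= 3: shift by delta = 11
  P[0] = 2 + 0 = 2
  P[1] = -3 + 0 = -3
  P[2] = -11 + 0 = -11
  P[3] = -14 + 11 = -3
  P[4] = 2 + 11 = 13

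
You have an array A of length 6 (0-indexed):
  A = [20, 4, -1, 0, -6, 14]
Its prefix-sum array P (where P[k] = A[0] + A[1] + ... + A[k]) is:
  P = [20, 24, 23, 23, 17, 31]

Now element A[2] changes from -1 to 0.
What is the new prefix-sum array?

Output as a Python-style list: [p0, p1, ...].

Change: A[2] -1 -> 0, delta = 1
P[k] for k < 2: unchanged (A[2] not included)
P[k] for k >= 2: shift by delta = 1
  P[0] = 20 + 0 = 20
  P[1] = 24 + 0 = 24
  P[2] = 23 + 1 = 24
  P[3] = 23 + 1 = 24
  P[4] = 17 + 1 = 18
  P[5] = 31 + 1 = 32

Answer: [20, 24, 24, 24, 18, 32]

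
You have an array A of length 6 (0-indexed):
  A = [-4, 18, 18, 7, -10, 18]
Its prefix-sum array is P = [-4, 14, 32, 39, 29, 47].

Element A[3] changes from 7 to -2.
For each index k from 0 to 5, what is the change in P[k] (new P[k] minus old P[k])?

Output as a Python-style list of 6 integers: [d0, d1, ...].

Answer: [0, 0, 0, -9, -9, -9]

Derivation:
Element change: A[3] 7 -> -2, delta = -9
For k < 3: P[k] unchanged, delta_P[k] = 0
For k >= 3: P[k] shifts by exactly -9
Delta array: [0, 0, 0, -9, -9, -9]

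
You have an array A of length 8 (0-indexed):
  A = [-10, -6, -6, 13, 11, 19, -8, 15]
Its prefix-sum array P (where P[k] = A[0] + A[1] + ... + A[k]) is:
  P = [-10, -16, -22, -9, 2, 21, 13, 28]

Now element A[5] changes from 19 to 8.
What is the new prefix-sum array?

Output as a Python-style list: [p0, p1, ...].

Change: A[5] 19 -> 8, delta = -11
P[k] for k < 5: unchanged (A[5] not included)
P[k] for k >= 5: shift by delta = -11
  P[0] = -10 + 0 = -10
  P[1] = -16 + 0 = -16
  P[2] = -22 + 0 = -22
  P[3] = -9 + 0 = -9
  P[4] = 2 + 0 = 2
  P[5] = 21 + -11 = 10
  P[6] = 13 + -11 = 2
  P[7] = 28 + -11 = 17

Answer: [-10, -16, -22, -9, 2, 10, 2, 17]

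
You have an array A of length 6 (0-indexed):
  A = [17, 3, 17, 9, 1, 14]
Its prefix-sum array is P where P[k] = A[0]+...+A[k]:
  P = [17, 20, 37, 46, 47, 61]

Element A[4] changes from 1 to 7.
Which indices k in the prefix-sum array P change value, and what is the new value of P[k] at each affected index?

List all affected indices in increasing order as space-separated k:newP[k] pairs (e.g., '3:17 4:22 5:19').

Answer: 4:53 5:67

Derivation:
P[k] = A[0] + ... + A[k]
P[k] includes A[4] iff k >= 4
Affected indices: 4, 5, ..., 5; delta = 6
  P[4]: 47 + 6 = 53
  P[5]: 61 + 6 = 67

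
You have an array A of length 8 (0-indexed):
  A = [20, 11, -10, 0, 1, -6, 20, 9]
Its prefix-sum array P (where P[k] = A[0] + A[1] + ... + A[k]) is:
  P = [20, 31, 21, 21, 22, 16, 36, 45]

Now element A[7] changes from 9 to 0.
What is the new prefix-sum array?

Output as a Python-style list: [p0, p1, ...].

Change: A[7] 9 -> 0, delta = -9
P[k] for k < 7: unchanged (A[7] not included)
P[k] for k >= 7: shift by delta = -9
  P[0] = 20 + 0 = 20
  P[1] = 31 + 0 = 31
  P[2] = 21 + 0 = 21
  P[3] = 21 + 0 = 21
  P[4] = 22 + 0 = 22
  P[5] = 16 + 0 = 16
  P[6] = 36 + 0 = 36
  P[7] = 45 + -9 = 36

Answer: [20, 31, 21, 21, 22, 16, 36, 36]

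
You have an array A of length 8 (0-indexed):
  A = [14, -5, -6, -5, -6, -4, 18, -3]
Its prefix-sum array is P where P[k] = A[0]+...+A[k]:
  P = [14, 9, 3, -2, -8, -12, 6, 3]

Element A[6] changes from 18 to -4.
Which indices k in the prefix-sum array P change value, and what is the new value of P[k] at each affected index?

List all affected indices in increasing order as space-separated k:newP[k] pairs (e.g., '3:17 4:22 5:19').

Answer: 6:-16 7:-19

Derivation:
P[k] = A[0] + ... + A[k]
P[k] includes A[6] iff k >= 6
Affected indices: 6, 7, ..., 7; delta = -22
  P[6]: 6 + -22 = -16
  P[7]: 3 + -22 = -19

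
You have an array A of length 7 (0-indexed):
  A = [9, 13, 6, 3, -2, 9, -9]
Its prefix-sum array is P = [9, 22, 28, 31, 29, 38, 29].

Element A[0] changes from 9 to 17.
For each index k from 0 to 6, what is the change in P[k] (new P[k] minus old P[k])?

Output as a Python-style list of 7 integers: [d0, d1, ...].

Answer: [8, 8, 8, 8, 8, 8, 8]

Derivation:
Element change: A[0] 9 -> 17, delta = 8
For k < 0: P[k] unchanged, delta_P[k] = 0
For k >= 0: P[k] shifts by exactly 8
Delta array: [8, 8, 8, 8, 8, 8, 8]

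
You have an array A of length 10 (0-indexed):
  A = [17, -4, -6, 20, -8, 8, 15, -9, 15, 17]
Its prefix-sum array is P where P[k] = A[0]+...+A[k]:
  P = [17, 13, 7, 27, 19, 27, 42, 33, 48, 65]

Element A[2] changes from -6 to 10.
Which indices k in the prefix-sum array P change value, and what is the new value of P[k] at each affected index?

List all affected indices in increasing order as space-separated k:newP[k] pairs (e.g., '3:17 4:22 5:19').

P[k] = A[0] + ... + A[k]
P[k] includes A[2] iff k >= 2
Affected indices: 2, 3, ..., 9; delta = 16
  P[2]: 7 + 16 = 23
  P[3]: 27 + 16 = 43
  P[4]: 19 + 16 = 35
  P[5]: 27 + 16 = 43
  P[6]: 42 + 16 = 58
  P[7]: 33 + 16 = 49
  P[8]: 48 + 16 = 64
  P[9]: 65 + 16 = 81

Answer: 2:23 3:43 4:35 5:43 6:58 7:49 8:64 9:81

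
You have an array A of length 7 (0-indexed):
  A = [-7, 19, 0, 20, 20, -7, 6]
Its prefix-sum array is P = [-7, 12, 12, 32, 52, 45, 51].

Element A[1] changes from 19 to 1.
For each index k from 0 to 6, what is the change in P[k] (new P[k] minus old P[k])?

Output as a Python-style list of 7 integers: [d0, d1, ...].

Element change: A[1] 19 -> 1, delta = -18
For k < 1: P[k] unchanged, delta_P[k] = 0
For k >= 1: P[k] shifts by exactly -18
Delta array: [0, -18, -18, -18, -18, -18, -18]

Answer: [0, -18, -18, -18, -18, -18, -18]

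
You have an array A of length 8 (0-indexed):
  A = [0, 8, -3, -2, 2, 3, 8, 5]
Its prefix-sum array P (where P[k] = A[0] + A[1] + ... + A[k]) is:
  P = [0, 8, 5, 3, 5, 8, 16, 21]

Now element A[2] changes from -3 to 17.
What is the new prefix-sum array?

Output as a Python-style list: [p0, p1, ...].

Answer: [0, 8, 25, 23, 25, 28, 36, 41]

Derivation:
Change: A[2] -3 -> 17, delta = 20
P[k] for k < 2: unchanged (A[2] not included)
P[k] for k >= 2: shift by delta = 20
  P[0] = 0 + 0 = 0
  P[1] = 8 + 0 = 8
  P[2] = 5 + 20 = 25
  P[3] = 3 + 20 = 23
  P[4] = 5 + 20 = 25
  P[5] = 8 + 20 = 28
  P[6] = 16 + 20 = 36
  P[7] = 21 + 20 = 41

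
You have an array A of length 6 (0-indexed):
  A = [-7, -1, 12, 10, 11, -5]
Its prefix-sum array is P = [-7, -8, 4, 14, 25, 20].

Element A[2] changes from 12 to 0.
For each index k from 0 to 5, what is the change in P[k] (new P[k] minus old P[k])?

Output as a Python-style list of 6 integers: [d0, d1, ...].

Answer: [0, 0, -12, -12, -12, -12]

Derivation:
Element change: A[2] 12 -> 0, delta = -12
For k < 2: P[k] unchanged, delta_P[k] = 0
For k >= 2: P[k] shifts by exactly -12
Delta array: [0, 0, -12, -12, -12, -12]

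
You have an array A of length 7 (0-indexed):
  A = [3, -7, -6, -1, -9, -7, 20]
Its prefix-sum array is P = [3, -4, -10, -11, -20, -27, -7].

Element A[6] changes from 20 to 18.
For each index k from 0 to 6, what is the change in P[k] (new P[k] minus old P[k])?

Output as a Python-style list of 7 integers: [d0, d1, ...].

Element change: A[6] 20 -> 18, delta = -2
For k < 6: P[k] unchanged, delta_P[k] = 0
For k >= 6: P[k] shifts by exactly -2
Delta array: [0, 0, 0, 0, 0, 0, -2]

Answer: [0, 0, 0, 0, 0, 0, -2]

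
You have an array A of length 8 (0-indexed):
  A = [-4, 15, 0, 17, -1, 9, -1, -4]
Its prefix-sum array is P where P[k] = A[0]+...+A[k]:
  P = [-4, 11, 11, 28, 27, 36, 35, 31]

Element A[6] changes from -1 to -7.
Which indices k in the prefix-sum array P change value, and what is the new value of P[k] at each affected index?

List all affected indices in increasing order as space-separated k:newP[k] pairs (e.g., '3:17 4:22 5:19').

Answer: 6:29 7:25

Derivation:
P[k] = A[0] + ... + A[k]
P[k] includes A[6] iff k >= 6
Affected indices: 6, 7, ..., 7; delta = -6
  P[6]: 35 + -6 = 29
  P[7]: 31 + -6 = 25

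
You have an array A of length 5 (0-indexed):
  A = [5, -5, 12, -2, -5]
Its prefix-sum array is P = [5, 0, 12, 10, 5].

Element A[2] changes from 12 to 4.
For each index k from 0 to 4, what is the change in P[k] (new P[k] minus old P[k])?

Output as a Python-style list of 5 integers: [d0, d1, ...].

Answer: [0, 0, -8, -8, -8]

Derivation:
Element change: A[2] 12 -> 4, delta = -8
For k < 2: P[k] unchanged, delta_P[k] = 0
For k >= 2: P[k] shifts by exactly -8
Delta array: [0, 0, -8, -8, -8]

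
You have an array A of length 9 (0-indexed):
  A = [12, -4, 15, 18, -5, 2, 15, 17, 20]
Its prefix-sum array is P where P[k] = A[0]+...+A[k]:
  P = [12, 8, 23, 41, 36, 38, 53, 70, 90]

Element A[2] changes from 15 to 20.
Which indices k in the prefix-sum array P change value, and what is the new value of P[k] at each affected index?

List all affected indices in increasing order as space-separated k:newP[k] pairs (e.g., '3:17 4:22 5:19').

Answer: 2:28 3:46 4:41 5:43 6:58 7:75 8:95

Derivation:
P[k] = A[0] + ... + A[k]
P[k] includes A[2] iff k >= 2
Affected indices: 2, 3, ..., 8; delta = 5
  P[2]: 23 + 5 = 28
  P[3]: 41 + 5 = 46
  P[4]: 36 + 5 = 41
  P[5]: 38 + 5 = 43
  P[6]: 53 + 5 = 58
  P[7]: 70 + 5 = 75
  P[8]: 90 + 5 = 95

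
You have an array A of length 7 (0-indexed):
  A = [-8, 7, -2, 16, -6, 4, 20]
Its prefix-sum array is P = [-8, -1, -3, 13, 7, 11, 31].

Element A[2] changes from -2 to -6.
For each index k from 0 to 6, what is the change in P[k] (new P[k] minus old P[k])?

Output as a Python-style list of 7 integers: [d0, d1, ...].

Element change: A[2] -2 -> -6, delta = -4
For k < 2: P[k] unchanged, delta_P[k] = 0
For k >= 2: P[k] shifts by exactly -4
Delta array: [0, 0, -4, -4, -4, -4, -4]

Answer: [0, 0, -4, -4, -4, -4, -4]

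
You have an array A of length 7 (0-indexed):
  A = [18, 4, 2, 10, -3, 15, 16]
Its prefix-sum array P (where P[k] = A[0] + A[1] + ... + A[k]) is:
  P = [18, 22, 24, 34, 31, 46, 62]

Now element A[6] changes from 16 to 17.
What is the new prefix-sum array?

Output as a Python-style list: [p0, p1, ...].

Answer: [18, 22, 24, 34, 31, 46, 63]

Derivation:
Change: A[6] 16 -> 17, delta = 1
P[k] for k < 6: unchanged (A[6] not included)
P[k] for k >= 6: shift by delta = 1
  P[0] = 18 + 0 = 18
  P[1] = 22 + 0 = 22
  P[2] = 24 + 0 = 24
  P[3] = 34 + 0 = 34
  P[4] = 31 + 0 = 31
  P[5] = 46 + 0 = 46
  P[6] = 62 + 1 = 63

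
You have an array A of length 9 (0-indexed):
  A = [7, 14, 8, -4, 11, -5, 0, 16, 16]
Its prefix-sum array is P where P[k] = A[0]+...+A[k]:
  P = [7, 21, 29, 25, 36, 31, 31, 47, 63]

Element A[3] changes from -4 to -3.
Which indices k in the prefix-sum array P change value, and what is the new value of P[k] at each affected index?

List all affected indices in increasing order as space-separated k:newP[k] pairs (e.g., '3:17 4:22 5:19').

Answer: 3:26 4:37 5:32 6:32 7:48 8:64

Derivation:
P[k] = A[0] + ... + A[k]
P[k] includes A[3] iff k >= 3
Affected indices: 3, 4, ..., 8; delta = 1
  P[3]: 25 + 1 = 26
  P[4]: 36 + 1 = 37
  P[5]: 31 + 1 = 32
  P[6]: 31 + 1 = 32
  P[7]: 47 + 1 = 48
  P[8]: 63 + 1 = 64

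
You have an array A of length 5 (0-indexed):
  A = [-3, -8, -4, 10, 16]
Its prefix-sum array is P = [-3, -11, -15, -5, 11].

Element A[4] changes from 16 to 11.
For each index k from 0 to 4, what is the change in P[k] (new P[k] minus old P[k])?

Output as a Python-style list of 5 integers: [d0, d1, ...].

Answer: [0, 0, 0, 0, -5]

Derivation:
Element change: A[4] 16 -> 11, delta = -5
For k < 4: P[k] unchanged, delta_P[k] = 0
For k >= 4: P[k] shifts by exactly -5
Delta array: [0, 0, 0, 0, -5]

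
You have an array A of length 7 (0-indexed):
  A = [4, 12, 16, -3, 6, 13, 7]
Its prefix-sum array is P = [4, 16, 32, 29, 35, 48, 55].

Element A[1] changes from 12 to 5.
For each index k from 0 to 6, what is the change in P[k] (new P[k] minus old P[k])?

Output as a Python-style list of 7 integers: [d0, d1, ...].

Element change: A[1] 12 -> 5, delta = -7
For k < 1: P[k] unchanged, delta_P[k] = 0
For k >= 1: P[k] shifts by exactly -7
Delta array: [0, -7, -7, -7, -7, -7, -7]

Answer: [0, -7, -7, -7, -7, -7, -7]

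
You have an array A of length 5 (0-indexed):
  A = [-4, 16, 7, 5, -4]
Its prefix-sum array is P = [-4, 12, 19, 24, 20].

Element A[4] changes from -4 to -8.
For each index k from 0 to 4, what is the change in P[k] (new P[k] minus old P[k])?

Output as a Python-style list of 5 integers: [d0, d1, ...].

Answer: [0, 0, 0, 0, -4]

Derivation:
Element change: A[4] -4 -> -8, delta = -4
For k < 4: P[k] unchanged, delta_P[k] = 0
For k >= 4: P[k] shifts by exactly -4
Delta array: [0, 0, 0, 0, -4]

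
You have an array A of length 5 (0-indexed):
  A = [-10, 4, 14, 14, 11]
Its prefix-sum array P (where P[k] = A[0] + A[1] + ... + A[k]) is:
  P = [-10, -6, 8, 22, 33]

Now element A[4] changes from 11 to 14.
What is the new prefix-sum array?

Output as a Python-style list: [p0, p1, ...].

Answer: [-10, -6, 8, 22, 36]

Derivation:
Change: A[4] 11 -> 14, delta = 3
P[k] for k < 4: unchanged (A[4] not included)
P[k] for k >= 4: shift by delta = 3
  P[0] = -10 + 0 = -10
  P[1] = -6 + 0 = -6
  P[2] = 8 + 0 = 8
  P[3] = 22 + 0 = 22
  P[4] = 33 + 3 = 36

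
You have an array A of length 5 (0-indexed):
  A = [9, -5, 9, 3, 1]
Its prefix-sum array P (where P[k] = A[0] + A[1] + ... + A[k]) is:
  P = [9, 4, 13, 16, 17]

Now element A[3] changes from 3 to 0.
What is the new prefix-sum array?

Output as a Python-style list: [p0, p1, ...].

Answer: [9, 4, 13, 13, 14]

Derivation:
Change: A[3] 3 -> 0, delta = -3
P[k] for k < 3: unchanged (A[3] not included)
P[k] for k >= 3: shift by delta = -3
  P[0] = 9 + 0 = 9
  P[1] = 4 + 0 = 4
  P[2] = 13 + 0 = 13
  P[3] = 16 + -3 = 13
  P[4] = 17 + -3 = 14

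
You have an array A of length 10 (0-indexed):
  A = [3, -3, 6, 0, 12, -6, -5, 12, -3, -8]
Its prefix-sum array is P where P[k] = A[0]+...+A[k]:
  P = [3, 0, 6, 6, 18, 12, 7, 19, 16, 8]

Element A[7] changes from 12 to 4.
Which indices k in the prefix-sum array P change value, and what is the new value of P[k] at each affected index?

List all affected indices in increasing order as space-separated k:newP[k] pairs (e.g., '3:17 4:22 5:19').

P[k] = A[0] + ... + A[k]
P[k] includes A[7] iff k >= 7
Affected indices: 7, 8, ..., 9; delta = -8
  P[7]: 19 + -8 = 11
  P[8]: 16 + -8 = 8
  P[9]: 8 + -8 = 0

Answer: 7:11 8:8 9:0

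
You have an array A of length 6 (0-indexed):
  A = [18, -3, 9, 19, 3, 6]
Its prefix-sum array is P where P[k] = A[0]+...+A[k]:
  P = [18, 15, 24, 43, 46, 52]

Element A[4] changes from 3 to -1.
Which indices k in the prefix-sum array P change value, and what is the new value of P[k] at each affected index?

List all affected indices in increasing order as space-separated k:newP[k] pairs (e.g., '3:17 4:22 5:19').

P[k] = A[0] + ... + A[k]
P[k] includes A[4] iff k >= 4
Affected indices: 4, 5, ..., 5; delta = -4
  P[4]: 46 + -4 = 42
  P[5]: 52 + -4 = 48

Answer: 4:42 5:48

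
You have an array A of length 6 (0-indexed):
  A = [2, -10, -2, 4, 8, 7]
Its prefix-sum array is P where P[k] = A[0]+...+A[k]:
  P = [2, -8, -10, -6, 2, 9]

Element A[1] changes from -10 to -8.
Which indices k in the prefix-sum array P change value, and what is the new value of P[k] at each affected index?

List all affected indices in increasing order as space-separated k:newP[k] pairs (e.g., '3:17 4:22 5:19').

P[k] = A[0] + ... + A[k]
P[k] includes A[1] iff k >= 1
Affected indices: 1, 2, ..., 5; delta = 2
  P[1]: -8 + 2 = -6
  P[2]: -10 + 2 = -8
  P[3]: -6 + 2 = -4
  P[4]: 2 + 2 = 4
  P[5]: 9 + 2 = 11

Answer: 1:-6 2:-8 3:-4 4:4 5:11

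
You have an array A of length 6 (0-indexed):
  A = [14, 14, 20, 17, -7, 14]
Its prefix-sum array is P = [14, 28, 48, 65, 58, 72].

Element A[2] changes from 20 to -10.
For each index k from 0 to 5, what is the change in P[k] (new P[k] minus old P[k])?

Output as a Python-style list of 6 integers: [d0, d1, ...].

Answer: [0, 0, -30, -30, -30, -30]

Derivation:
Element change: A[2] 20 -> -10, delta = -30
For k < 2: P[k] unchanged, delta_P[k] = 0
For k >= 2: P[k] shifts by exactly -30
Delta array: [0, 0, -30, -30, -30, -30]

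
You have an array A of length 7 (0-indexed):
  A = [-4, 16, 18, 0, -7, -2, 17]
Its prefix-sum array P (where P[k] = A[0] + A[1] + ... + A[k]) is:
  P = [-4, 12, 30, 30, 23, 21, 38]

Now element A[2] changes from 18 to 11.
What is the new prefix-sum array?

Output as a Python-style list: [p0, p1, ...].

Answer: [-4, 12, 23, 23, 16, 14, 31]

Derivation:
Change: A[2] 18 -> 11, delta = -7
P[k] for k < 2: unchanged (A[2] not included)
P[k] for k >= 2: shift by delta = -7
  P[0] = -4 + 0 = -4
  P[1] = 12 + 0 = 12
  P[2] = 30 + -7 = 23
  P[3] = 30 + -7 = 23
  P[4] = 23 + -7 = 16
  P[5] = 21 + -7 = 14
  P[6] = 38 + -7 = 31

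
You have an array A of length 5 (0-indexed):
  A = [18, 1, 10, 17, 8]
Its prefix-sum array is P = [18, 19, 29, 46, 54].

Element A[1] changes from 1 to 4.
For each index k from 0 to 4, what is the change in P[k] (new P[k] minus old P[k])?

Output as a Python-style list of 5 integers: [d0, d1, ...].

Answer: [0, 3, 3, 3, 3]

Derivation:
Element change: A[1] 1 -> 4, delta = 3
For k < 1: P[k] unchanged, delta_P[k] = 0
For k >= 1: P[k] shifts by exactly 3
Delta array: [0, 3, 3, 3, 3]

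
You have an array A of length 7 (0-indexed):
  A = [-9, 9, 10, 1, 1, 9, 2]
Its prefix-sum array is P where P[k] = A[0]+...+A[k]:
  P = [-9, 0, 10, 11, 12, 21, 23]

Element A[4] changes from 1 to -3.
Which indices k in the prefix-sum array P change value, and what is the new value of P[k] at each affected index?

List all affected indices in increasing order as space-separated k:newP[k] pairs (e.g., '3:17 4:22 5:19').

Answer: 4:8 5:17 6:19

Derivation:
P[k] = A[0] + ... + A[k]
P[k] includes A[4] iff k >= 4
Affected indices: 4, 5, ..., 6; delta = -4
  P[4]: 12 + -4 = 8
  P[5]: 21 + -4 = 17
  P[6]: 23 + -4 = 19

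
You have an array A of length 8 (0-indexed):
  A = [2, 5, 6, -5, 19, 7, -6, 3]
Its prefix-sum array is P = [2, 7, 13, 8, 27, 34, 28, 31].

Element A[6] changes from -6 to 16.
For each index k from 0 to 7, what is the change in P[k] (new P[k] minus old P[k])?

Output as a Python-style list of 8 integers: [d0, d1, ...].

Answer: [0, 0, 0, 0, 0, 0, 22, 22]

Derivation:
Element change: A[6] -6 -> 16, delta = 22
For k < 6: P[k] unchanged, delta_P[k] = 0
For k >= 6: P[k] shifts by exactly 22
Delta array: [0, 0, 0, 0, 0, 0, 22, 22]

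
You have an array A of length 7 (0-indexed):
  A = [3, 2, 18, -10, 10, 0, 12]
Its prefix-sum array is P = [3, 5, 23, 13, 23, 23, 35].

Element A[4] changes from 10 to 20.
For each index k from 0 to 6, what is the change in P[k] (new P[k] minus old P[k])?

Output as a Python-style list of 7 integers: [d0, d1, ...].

Element change: A[4] 10 -> 20, delta = 10
For k < 4: P[k] unchanged, delta_P[k] = 0
For k >= 4: P[k] shifts by exactly 10
Delta array: [0, 0, 0, 0, 10, 10, 10]

Answer: [0, 0, 0, 0, 10, 10, 10]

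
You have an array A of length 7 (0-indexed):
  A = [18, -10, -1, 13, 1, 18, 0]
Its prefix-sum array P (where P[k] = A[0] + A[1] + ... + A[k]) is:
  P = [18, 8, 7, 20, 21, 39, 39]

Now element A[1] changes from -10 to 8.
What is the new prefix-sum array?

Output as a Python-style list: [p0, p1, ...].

Change: A[1] -10 -> 8, delta = 18
P[k] for k < 1: unchanged (A[1] not included)
P[k] for k >= 1: shift by delta = 18
  P[0] = 18 + 0 = 18
  P[1] = 8 + 18 = 26
  P[2] = 7 + 18 = 25
  P[3] = 20 + 18 = 38
  P[4] = 21 + 18 = 39
  P[5] = 39 + 18 = 57
  P[6] = 39 + 18 = 57

Answer: [18, 26, 25, 38, 39, 57, 57]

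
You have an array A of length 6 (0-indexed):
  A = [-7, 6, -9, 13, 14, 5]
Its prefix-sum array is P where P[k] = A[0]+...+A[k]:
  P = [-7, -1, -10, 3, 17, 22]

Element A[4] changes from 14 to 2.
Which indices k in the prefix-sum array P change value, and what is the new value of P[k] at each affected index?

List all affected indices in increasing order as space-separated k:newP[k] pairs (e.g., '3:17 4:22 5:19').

P[k] = A[0] + ... + A[k]
P[k] includes A[4] iff k >= 4
Affected indices: 4, 5, ..., 5; delta = -12
  P[4]: 17 + -12 = 5
  P[5]: 22 + -12 = 10

Answer: 4:5 5:10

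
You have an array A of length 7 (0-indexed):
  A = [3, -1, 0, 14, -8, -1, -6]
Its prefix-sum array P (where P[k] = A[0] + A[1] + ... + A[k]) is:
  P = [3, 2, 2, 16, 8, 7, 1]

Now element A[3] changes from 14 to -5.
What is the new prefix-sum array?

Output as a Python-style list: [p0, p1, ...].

Answer: [3, 2, 2, -3, -11, -12, -18]

Derivation:
Change: A[3] 14 -> -5, delta = -19
P[k] for k < 3: unchanged (A[3] not included)
P[k] for k >= 3: shift by delta = -19
  P[0] = 3 + 0 = 3
  P[1] = 2 + 0 = 2
  P[2] = 2 + 0 = 2
  P[3] = 16 + -19 = -3
  P[4] = 8 + -19 = -11
  P[5] = 7 + -19 = -12
  P[6] = 1 + -19 = -18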